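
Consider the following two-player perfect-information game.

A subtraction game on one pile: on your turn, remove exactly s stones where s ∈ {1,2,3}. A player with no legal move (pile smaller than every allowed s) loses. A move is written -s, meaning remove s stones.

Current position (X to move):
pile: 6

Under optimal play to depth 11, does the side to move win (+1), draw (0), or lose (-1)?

value(6, X) = +1

p1 X@[6]: -1[5]-1 -2[4]+1* -3[3]-1
p2 O@[4]: -1[3]-1* -2[2]-1 -3[1]-1
p3 X@[3]: -1[2]-1 -2[1]-1 -3[0]+1*
p4 O@[0] terminal -1; root [6] d11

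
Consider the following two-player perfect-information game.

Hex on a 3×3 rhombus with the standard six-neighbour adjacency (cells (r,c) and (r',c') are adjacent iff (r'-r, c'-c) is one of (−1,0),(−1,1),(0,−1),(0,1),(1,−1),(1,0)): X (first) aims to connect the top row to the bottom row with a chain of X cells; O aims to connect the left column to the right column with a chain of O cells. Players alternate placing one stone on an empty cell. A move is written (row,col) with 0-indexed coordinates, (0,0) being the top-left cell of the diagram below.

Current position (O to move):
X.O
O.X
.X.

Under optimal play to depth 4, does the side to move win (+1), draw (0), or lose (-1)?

value(X.O/O.X/.X., O) = +1

[X.O/O.X/.X.] O move#1: (0,1):+1/XOO/O.X/.X.*, (1,1):+1/X.O/OOX/.X., (2,0):+1/X.O/O.X/OX., (2,2):+1/X.O/O.X/.XO
[XOO/O.X/.X.] end (terminal -1, X#2); searched X.O/O.X/.X. to 4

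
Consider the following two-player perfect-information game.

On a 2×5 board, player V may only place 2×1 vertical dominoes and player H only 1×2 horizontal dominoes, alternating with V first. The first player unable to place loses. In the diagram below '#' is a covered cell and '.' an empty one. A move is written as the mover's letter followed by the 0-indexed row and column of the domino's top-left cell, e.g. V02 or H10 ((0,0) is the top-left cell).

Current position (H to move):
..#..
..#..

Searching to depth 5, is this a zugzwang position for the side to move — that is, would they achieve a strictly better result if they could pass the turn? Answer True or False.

ply 1, H at ..#../..#.. | H00=-1→###../..#..*; H03=-1→..###/..#..; H10=-1→..#../###..; H13=-1→..#../..###
ply 2, V at ###../..#.. | V03=+1→####./..##.*; V04=+1→###.#/..#.#
ply 3, H at ####./..##. | H10=-1→####./####.*
ply 4, V at ####./####. | V04=+1→#####/#####*
ply 5: #####/##### is terminal -1 (H); from ..#../..#.. depth 5
suppose H passes — search the same position with V to move:
pass> ply 1, V at ..#../..#.. | V00=-1→#.#../#.#..*; V01=-1→.##../.##..; V03=-1→..##./..##.; V04=-1→..#.#/..#.#
pass> ply 2, H at #.#../#.#.. | H03=+1→#.###/#.#..*; H13=+1→#.#../#.###
pass> ply 3, V at #.###/#.#.. | V01=-1→#####/###..*
pass> ply 4, H at #####/###.. | H13=+1→#####/#####*
pass> ply 5: #####/##### is terminal -1 (V); from ..#../..#.. depth 5
for H: play -1, pass +1

zugzwang(..#../..#.., H) = True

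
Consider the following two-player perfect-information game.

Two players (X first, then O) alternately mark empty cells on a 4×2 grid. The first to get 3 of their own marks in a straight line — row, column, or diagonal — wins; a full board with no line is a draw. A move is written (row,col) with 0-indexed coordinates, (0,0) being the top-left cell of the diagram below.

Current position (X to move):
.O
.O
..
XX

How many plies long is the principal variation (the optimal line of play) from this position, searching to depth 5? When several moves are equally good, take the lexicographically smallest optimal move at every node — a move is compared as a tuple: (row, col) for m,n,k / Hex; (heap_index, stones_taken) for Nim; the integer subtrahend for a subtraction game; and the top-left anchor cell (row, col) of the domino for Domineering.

PV length from [.O/.O/../XX]: 4 plies

p1 X@[.O/.O/../XX]: (0,0)[XO/.O/../XX]-1 (1,0)[.O/XO/../XX]-1 (2,0)[.O/.O/X./XX]-1 (2,1)[.O/.O/.X/XX]+0*
p2 O@[.O/.O/.X/XX]: (0,0)[OO/.O/.X/XX]+0* (1,0)[.O/OO/.X/XX]+0 (2,0)[.O/.O/OX/XX]+0
p3 X@[OO/.O/.X/XX]: (1,0)[OO/XO/.X/XX]+0* (2,0)[OO/.O/XX/XX]+0
p4 O@[OO/XO/.X/XX]: (2,0)[OO/XO/OX/XX]+0*
p5 X@[OO/XO/OX/XX] terminal +0; root [.O/.O/../XX] d5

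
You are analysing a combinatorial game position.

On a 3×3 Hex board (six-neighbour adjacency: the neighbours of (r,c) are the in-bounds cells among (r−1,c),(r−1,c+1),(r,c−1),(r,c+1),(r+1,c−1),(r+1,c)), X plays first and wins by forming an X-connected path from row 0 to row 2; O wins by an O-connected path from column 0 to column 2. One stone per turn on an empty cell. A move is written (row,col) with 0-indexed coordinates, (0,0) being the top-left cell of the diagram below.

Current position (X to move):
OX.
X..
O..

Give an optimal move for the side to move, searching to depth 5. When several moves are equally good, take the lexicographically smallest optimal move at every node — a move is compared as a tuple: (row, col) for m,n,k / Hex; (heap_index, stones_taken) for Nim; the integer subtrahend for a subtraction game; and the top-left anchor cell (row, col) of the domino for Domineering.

[OX./X../O..] X move#1: (0,2):-1/OXX/X../O.., (1,1):-1/OX./XX./O.., (1,2):+1/OX./X.X/O..*, (2,1):-1/OX./X../OX., (2,2):-1/OX./X../O.X
[OX./X.X/O..] O move#2: (0,2):-1/OXO/X.X/O..*, (1,1):-1/OX./XOX/O.., (2,1):-1/OX./X.X/OO., (2,2):-1/OX./X.X/O.O
[OXO/X.X/O..] X move#3: (1,1):+1/OXO/XXX/O..*, (2,1):-1/OXO/X.X/OX., (2,2):-1/OXO/X.X/O.X
[OXO/XXX/O..] O move#4: (2,1):-1/OXO/XXX/OO.*, (2,2):-1/OXO/XXX/O.O
[OXO/XXX/OO.] X move#5: (2,2):+1/OXO/XXX/OOX*
[OXO/XXX/OOX] end (terminal -1, O#6); searched OX./X../O.. to 5

X's best at [OX./X../O..]: (1,2)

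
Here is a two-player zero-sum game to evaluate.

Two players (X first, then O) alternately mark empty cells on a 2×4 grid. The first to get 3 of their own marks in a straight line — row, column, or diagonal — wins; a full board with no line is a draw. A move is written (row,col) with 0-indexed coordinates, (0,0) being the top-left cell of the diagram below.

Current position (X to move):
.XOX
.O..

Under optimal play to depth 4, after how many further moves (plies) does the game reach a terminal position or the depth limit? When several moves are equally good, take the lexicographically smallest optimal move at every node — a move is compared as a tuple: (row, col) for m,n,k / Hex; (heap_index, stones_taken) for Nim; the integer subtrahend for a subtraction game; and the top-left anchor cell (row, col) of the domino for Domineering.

PV length from [.XOX/.O..]: 4 plies

ply 1, X at .XOX/.O.. | (0,0)=-1→XXOX/.O..; (1,0)=+0→.XOX/XO..*; (1,2)=+0→.XOX/.OX.; (1,3)=+0→.XOX/.O.X
ply 2, O at .XOX/XO.. | (0,0)=+0→OXOX/XO..*; (1,2)=+0→.XOX/XOO.; (1,3)=+0→.XOX/XO.O
ply 3, X at OXOX/XO.. | (1,2)=+0→OXOX/XOX.*; (1,3)=+0→OXOX/XO.X
ply 4, O at OXOX/XOX. | (1,3)=+0→OXOX/XOXO*
ply 5: OXOX/XOXO is terminal +0 (X); from .XOX/.O.. depth 4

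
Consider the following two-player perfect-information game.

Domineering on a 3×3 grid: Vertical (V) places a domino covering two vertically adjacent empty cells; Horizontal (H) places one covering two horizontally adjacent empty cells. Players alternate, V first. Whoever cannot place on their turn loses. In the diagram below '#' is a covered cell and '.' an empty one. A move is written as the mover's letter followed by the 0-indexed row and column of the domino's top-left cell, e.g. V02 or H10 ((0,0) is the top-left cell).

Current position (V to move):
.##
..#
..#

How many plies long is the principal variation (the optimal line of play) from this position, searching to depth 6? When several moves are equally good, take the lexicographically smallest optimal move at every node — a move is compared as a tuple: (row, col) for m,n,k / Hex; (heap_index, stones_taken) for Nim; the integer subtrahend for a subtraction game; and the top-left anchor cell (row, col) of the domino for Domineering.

[.##/..#/..#] V move#1: V00:-1/###/#.#/..#, V10:+1/.##/#.#/#.#*, V11:+1/.##/.##/.##
[.##/#.#/#.#] end (terminal -1, H#2); searched .##/..#/..# to 6

PV length from [.##/..#/..#]: 1 ply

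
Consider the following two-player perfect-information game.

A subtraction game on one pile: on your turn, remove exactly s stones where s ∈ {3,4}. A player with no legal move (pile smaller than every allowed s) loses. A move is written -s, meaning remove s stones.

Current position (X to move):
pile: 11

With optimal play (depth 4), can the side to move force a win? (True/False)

X winning at [11]: True

ply 1, X at 11 | -3=+1→8*; -4=+1→7
ply 2, O at 8 | -3=-1→5*; -4=-1→4
ply 3, X at 5 | -3=+1→2*; -4=+1→1
ply 4: 2 is terminal -1 (O); from 11 depth 4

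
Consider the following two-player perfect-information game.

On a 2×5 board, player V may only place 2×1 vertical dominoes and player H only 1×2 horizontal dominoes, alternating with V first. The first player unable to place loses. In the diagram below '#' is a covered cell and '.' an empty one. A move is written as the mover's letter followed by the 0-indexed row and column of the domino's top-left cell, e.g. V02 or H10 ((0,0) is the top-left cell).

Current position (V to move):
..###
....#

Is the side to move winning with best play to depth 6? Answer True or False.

V winning at [..###/....#]: True

p1 V@[..###/....#]: V00[#.###/#...#]-1 V01[.####/.#..#]+1*
p2 H@[.####/.#..#]: H12[.####/.####]-1*
p3 V@[.####/.####]: V00[#####/#####]+1*
p4 H@[#####/#####] terminal -1; root [..###/....#] d6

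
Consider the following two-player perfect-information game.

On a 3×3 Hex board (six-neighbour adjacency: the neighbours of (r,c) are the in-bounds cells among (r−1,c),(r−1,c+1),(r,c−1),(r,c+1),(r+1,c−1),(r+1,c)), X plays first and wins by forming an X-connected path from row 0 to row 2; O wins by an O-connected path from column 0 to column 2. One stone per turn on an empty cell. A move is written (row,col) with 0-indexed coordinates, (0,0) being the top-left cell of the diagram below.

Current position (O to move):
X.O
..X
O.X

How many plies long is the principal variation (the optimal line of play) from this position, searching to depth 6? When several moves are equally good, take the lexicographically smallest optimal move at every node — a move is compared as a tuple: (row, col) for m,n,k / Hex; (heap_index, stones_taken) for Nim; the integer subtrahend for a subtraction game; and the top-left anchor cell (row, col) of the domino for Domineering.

[X.O/..X/O.X] O move#1: (0,1):+1/XOO/..X/O.X*, (1,0):+1/X.O/O.X/O.X, (1,1):+1/X.O/.OX/O.X, (2,1):-1/X.O/..X/OOX
[XOO/..X/O.X] X move#2: (1,0):-1/XOO/X.X/O.X*, (1,1):-1/XOO/.XX/O.X, (2,1):-1/XOO/..X/OXX
[XOO/X.X/O.X] O move#3: (1,1):+1/XOO/XOX/O.X*, (2,1):-1/XOO/X.X/OOX
[XOO/XOX/O.X] end (terminal -1, X#4); searched X.O/..X/O.X to 6

PV length from [X.O/..X/O.X]: 3 plies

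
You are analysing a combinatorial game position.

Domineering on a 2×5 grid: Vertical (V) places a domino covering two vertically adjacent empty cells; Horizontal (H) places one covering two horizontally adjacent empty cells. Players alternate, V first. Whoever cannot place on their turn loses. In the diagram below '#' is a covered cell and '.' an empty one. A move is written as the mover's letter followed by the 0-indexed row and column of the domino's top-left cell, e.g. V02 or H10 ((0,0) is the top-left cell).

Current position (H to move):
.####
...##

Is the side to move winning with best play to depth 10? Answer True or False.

H winning at [.####/...##]: True

ply 1, H at .####/...## | H10=+1→.####/##.##*; H11=-1→.####/.####
ply 2: .####/##.## is terminal -1 (V); from .####/...## depth 10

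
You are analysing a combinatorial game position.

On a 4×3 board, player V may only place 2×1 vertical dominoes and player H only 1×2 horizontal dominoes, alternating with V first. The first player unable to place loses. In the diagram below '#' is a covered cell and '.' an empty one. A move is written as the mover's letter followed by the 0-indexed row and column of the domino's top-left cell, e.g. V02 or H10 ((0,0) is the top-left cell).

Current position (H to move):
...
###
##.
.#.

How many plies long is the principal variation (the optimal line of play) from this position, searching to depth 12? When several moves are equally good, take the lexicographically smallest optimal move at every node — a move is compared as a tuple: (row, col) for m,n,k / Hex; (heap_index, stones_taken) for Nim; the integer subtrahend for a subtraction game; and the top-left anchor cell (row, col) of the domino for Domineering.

PV length from [.../###/##./.#.]: 2 plies

p1 H@[.../###/##./.#.]: H00[##./###/##./.#.]-1* H01[.##/###/##./.#.]-1
p2 V@[##./###/##./.#.]: V22[##./###/###/.##]+1*
p3 H@[##./###/###/.##] terminal -1; root [.../###/##./.#.] d12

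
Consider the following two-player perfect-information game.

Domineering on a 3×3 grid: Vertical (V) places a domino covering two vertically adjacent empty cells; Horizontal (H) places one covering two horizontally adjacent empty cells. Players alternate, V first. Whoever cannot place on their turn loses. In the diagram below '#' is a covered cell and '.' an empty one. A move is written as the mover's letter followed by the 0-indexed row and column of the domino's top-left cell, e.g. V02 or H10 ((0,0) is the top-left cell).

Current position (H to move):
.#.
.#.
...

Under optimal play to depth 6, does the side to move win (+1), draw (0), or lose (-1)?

value(.#./.#./..., H) = -1

[.#./.#./...] H move#1: H20:-1/.#./.#./##.*, H21:-1/.#./.#./.##
[.#./.#./##.] V move#2: V00:+1/##./##./##.*, V02:+1/.##/.##/##., V12:+1/.#./.##/###
[##./##./##.] end (terminal -1, H#3); searched .#./.#./... to 6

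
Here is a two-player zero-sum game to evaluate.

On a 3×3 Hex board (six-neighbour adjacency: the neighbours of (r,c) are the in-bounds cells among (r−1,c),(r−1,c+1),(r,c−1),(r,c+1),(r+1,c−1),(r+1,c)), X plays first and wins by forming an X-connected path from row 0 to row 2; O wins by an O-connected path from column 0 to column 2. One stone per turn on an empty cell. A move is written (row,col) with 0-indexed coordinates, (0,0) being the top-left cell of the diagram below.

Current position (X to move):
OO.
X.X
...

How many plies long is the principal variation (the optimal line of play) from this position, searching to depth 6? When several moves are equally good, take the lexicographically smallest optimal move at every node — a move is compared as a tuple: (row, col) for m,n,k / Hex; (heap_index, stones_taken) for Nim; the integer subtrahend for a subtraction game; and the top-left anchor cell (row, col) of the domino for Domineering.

ply 1, X at OO./X.X/... | (0,2)=+1→OOX/X.X/...*; (1,1)=-1→OO./XXX/...; (2,0)=-1→OO./X.X/X..; (2,1)=-1→OO./X.X/.X.; (2,2)=-1→OO./X.X/..X
ply 2, O at OOX/X.X/... | (1,1)=-1→OOX/XOX/...*; (2,0)=-1→OOX/X.X/O..; (2,1)=-1→OOX/X.X/.O.; (2,2)=-1→OOX/X.X/..O
ply 3, X at OOX/XOX/... | (2,0)=+1→OOX/XOX/X..*; (2,1)=+1→OOX/XOX/.X.; (2,2)=+1→OOX/XOX/..X
ply 4, O at OOX/XOX/X.. | (2,1)=-1→OOX/XOX/XO.*; (2,2)=-1→OOX/XOX/X.O
ply 5, X at OOX/XOX/XO. | (2,2)=+1→OOX/XOX/XOX*
ply 6: OOX/XOX/XOX is terminal -1 (O); from OO./X.X/... depth 6

PV length from [OO./X.X/...]: 5 plies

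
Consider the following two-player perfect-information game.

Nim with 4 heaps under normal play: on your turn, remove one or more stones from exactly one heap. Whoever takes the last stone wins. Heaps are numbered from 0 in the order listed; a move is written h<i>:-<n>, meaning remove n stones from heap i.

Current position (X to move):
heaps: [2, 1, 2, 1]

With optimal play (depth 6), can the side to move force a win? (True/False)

X winning at [(2,1,2,1)]: False

p1 X@[(2,1,2,1)]: h0:-1[(1,1,2,1)]-1* h0:-2[(0,1,2,1)]-1 h1:-1[(2,0,2,1)]-1 h2:-1[(2,1,1,1)]-1 h2:-2[(2,1,0,1)]-1 h3:-1[(2,1,2,0)]-1
p2 O@[(1,1,2,1)]: h0:-1[(0,1,2,1)]-1 h1:-1[(1,0,2,1)]-1 h2:-1[(1,1,1,1)]+1* h2:-2[(1,1,0,1)]-1 h3:-1[(1,1,2,0)]-1
p3 X@[(1,1,1,1)]: h0:-1[(0,1,1,1)]-1* h1:-1[(1,0,1,1)]-1 h2:-1[(1,1,0,1)]-1 h3:-1[(1,1,1,0)]-1
p4 O@[(0,1,1,1)]: h1:-1[(0,0,1,1)]+1* h2:-1[(0,1,0,1)]+1 h3:-1[(0,1,1,0)]+1
p5 X@[(0,0,1,1)]: h2:-1[(0,0,0,1)]-1* h3:-1[(0,0,1,0)]-1
p6 O@[(0,0,0,1)]: h3:-1[(0,0,0,0)]+1*
p7 X@[(0,0,0,0)] terminal -1; root [(2,1,2,1)] d6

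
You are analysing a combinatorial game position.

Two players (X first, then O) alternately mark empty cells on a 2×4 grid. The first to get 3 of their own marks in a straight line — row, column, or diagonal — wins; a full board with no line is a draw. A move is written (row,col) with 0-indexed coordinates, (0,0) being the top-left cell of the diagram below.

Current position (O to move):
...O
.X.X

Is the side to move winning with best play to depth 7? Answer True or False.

O winning at [...O/.X.X]: False

ply 1, O at ...O/.X.X | (0,0)=-1→O..O/.X.X; (0,1)=-1→.O.O/.X.X; (0,2)=-1→..OO/.X.X; (1,0)=-1→...O/OX.X; (1,2)=+0→...O/.XOX*
ply 2, X at ...O/.XOX | (0,0)=+0→X..O/.XOX*; (0,1)=+0→.X.O/.XOX; (0,2)=+0→..XO/.XOX; (1,0)=+0→...O/XXOX
ply 3, O at X..O/.XOX | (0,1)=+0→XO.O/.XOX*; (0,2)=+0→X.OO/.XOX; (1,0)=+0→X..O/OXOX
ply 4, X at XO.O/.XOX | (0,2)=+0→XOXO/.XOX*; (1,0)=-1→XO.O/XXOX
ply 5, O at XOXO/.XOX | (1,0)=+0→XOXO/OXOX*
ply 6: XOXO/OXOX is terminal +0 (X); from ...O/.X.X depth 7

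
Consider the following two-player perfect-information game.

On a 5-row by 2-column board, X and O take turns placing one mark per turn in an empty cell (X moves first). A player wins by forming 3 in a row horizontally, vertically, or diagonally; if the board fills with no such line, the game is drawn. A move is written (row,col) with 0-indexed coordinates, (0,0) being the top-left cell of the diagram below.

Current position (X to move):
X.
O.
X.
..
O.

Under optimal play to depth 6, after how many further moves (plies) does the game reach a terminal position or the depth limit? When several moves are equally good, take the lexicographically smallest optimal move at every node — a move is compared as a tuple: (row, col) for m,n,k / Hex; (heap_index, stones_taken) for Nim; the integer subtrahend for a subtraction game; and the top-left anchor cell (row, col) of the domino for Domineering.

PV length from [X./O./X./../O.]: 6 plies

p1 X@[X./O./X./../O.]: (0,1)[XX/O./X./../O.]+0* (1,1)[X./OX/X./../O.]+0 (2,1)[X./O./XX/../O.]+0 (3,0)[X./O./X./X./O.]+0 (3,1)[X./O./X./.X/O.]+0 (4,1)[X./O./X./../OX]+0
p2 O@[XX/O./X./../O.]: (1,1)[XX/OO/X./../O.]+0* (2,1)[XX/O./XO/../O.]+0 (3,0)[XX/O./X./O./O.]+0 (3,1)[XX/O./X./.O/O.]+0 (4,1)[XX/O./X./../OO]+0
p3 X@[XX/OO/X./../O.]: (2,1)[XX/OO/XX/../O.]+0* (3,0)[XX/OO/X./X./O.]+0 (3,1)[XX/OO/X./.X/O.]+0 (4,1)[XX/OO/X./../OX]+0
p4 O@[XX/OO/XX/../O.]: (3,0)[XX/OO/XX/O./O.]+0* (3,1)[XX/OO/XX/.O/O.]+0 (4,1)[XX/OO/XX/../OO]+0
p5 X@[XX/OO/XX/O./O.]: (3,1)[XX/OO/XX/OX/O.]+0* (4,1)[XX/OO/XX/O./OX]+0
p6 O@[XX/OO/XX/OX/O.]: (4,1)[XX/OO/XX/OX/OO]+0*
p7 X@[XX/OO/XX/OX/OO] terminal +0; root [X./O./X./../O.] d6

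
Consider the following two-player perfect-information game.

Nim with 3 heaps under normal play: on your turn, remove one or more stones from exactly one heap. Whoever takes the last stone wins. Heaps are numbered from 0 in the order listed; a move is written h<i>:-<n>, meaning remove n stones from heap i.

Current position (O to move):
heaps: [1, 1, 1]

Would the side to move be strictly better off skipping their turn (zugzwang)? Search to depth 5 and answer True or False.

p1 O@[(1,1,1)]: h0:-1[(0,1,1)]+1* h1:-1[(1,0,1)]+1 h2:-1[(1,1,0)]+1
p2 X@[(0,1,1)]: h1:-1[(0,0,1)]-1* h2:-1[(0,1,0)]-1
p3 O@[(0,0,1)]: h2:-1[(0,0,0)]+1*
p4 X@[(0,0,0)] terminal -1; root [(1,1,1)] d5
if O skipped the turn, X would face:
~ p1 X@[(1,1,1)]: h0:-1[(0,1,1)]+1* h1:-1[(1,0,1)]+1 h2:-1[(1,1,0)]+1
~ p2 O@[(0,1,1)]: h1:-1[(0,0,1)]-1* h2:-1[(0,1,0)]-1
~ p3 X@[(0,0,1)]: h2:-1[(0,0,0)]+1*
~ p4 O@[(0,0,0)] terminal -1; root [(1,1,1)] d5
compare (O): move=+1 vs pass=-1

zugzwang((1,1,1), O) = False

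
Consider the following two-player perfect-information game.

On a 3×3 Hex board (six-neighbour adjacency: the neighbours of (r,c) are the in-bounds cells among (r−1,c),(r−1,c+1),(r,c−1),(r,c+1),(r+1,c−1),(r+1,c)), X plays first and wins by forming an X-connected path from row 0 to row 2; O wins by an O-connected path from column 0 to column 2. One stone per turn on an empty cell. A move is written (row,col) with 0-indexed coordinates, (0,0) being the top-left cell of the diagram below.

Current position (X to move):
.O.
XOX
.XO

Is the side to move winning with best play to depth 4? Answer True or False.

ply 1, X at .O./XOX/.XO | (0,0)=+1→XO./XOX/.XO*; (0,2)=+1→.OX/XOX/.XO; (2,0)=+1→.O./XOX/XXO
ply 2, O at XO./XOX/.XO | (0,2)=-1→XOO/XOX/.XO*; (2,0)=-1→XO./XOX/OXO
ply 3, X at XOO/XOX/.XO | (2,0)=+1→XOO/XOX/XXO*
ply 4: XOO/XOX/XXO is terminal -1 (O); from .O./XOX/.XO depth 4

X winning at [.O./XOX/.XO]: True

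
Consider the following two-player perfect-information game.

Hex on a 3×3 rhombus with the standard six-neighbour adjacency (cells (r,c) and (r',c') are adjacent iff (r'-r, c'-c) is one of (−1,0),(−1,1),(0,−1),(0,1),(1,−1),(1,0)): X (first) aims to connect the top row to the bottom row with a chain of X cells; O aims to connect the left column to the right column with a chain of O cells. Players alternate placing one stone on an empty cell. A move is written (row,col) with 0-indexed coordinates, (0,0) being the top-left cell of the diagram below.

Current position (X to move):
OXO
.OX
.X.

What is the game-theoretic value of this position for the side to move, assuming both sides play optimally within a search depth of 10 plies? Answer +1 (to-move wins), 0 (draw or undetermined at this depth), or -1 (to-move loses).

value(OXO/.OX/.X., X) = -1

[OXO/.OX/.X.] X move#1: (1,0):-1/OXO/XOX/.X.*, (2,0):-1/OXO/.OX/XX., (2,2):-1/OXO/.OX/.XX
[OXO/XOX/.X.] O move#2: (2,0):+1/OXO/XOX/OX.*, (2,2):-1/OXO/XOX/.XO
[OXO/XOX/OX.] end (terminal -1, X#3); searched OXO/.OX/.X. to 10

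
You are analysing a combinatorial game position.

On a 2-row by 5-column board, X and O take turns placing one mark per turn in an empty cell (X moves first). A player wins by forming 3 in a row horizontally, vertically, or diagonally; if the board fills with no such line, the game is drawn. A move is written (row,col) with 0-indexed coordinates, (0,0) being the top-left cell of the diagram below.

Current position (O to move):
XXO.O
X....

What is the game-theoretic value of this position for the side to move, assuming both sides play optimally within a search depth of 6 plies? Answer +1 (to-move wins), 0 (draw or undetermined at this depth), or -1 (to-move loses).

value(XXO.O/X...., O) = +1

ply 1, O at XXO.O/X.... | (0,3)=+1→XXOOO/X....*; (1,1)=+0→XXO.O/XO...; (1,2)=+1→XXO.O/X.O..; (1,3)=+1→XXO.O/X..O.; (1,4)=+0→XXO.O/X...O
ply 2: XXOOO/X.... is terminal -1 (X); from XXO.O/X.... depth 6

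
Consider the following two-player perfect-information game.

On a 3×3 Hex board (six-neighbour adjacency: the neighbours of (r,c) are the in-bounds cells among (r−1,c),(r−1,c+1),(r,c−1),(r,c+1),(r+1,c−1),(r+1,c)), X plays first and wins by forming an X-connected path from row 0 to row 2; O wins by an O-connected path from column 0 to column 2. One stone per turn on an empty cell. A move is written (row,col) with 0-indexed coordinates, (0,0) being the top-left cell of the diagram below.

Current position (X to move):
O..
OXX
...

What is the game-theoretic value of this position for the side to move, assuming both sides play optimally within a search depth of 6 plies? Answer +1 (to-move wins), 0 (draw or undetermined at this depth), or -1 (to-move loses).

[O../OXX/...] X move#1: (0,1):+1/OX./OXX/...*, (0,2):+1/O.X/OXX/..., (2,0):+1/O../OXX/X.., (2,1):+1/O../OXX/.X., (2,2):+1/O../OXX/..X
[OX./OXX/...] O move#2: (0,2):-1/OXO/OXX/...*, (2,0):-1/OX./OXX/O.., (2,1):-1/OX./OXX/.O., (2,2):-1/OX./OXX/..O
[OXO/OXX/...] X move#3: (2,0):+1/OXO/OXX/X..*, (2,1):+1/OXO/OXX/.X., (2,2):+1/OXO/OXX/..X
[OXO/OXX/X..] end (terminal -1, O#4); searched O../OXX/... to 6

value(O../OXX/..., X) = +1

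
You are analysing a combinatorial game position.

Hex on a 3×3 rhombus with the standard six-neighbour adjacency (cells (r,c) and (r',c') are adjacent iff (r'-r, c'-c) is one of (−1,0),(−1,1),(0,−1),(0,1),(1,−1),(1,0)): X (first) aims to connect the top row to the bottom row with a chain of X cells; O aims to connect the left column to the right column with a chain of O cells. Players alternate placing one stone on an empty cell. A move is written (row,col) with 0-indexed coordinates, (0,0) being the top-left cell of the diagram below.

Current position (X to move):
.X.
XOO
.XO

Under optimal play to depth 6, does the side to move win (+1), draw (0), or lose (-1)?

value(.X./XOO/.XO, X) = +1

[.X./XOO/.XO] X move#1: (0,0):-1/XX./XOO/.XO, (0,2):-1/.XX/XOO/.XO, (2,0):+1/.X./XOO/XXO*
[.X./XOO/XXO] end (terminal -1, O#2); searched .X./XOO/.XO to 6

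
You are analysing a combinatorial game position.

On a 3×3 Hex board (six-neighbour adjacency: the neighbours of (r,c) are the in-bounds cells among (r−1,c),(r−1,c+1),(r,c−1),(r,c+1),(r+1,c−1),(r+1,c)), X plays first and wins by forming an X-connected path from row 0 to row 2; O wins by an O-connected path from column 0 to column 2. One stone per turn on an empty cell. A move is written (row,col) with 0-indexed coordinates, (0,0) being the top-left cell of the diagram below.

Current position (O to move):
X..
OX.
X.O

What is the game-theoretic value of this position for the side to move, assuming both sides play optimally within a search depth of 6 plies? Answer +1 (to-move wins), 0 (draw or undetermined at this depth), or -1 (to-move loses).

p1 O@[X../OX./X.O]: (0,1)[XO./OX./X.O]-1* (0,2)[X.O/OX./X.O]-1 (1,2)[X../OXO/X.O]-1 (2,1)[X../OX./XOO]-1
p2 X@[XO./OX./X.O]: (0,2)[XOX/OX./X.O]+1* (1,2)[XO./OXX/X.O]-1 (2,1)[XO./OX./XXO]-1
p3 O@[XOX/OX./X.O] terminal -1; root [X../OX./X.O] d6

value(X../OX./X.O, O) = -1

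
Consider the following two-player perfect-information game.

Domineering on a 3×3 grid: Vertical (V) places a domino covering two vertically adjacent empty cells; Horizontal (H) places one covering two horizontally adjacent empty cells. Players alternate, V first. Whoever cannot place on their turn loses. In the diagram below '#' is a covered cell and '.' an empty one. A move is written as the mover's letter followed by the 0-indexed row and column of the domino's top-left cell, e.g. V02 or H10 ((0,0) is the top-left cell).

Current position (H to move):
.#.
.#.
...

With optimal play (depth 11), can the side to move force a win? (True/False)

H winning at [.#./.#./...]: False

[.#./.#./...] H move#1: H20:-1/.#./.#./##.*, H21:-1/.#./.#./.##
[.#./.#./##.] V move#2: V00:+1/##./##./##.*, V02:+1/.##/.##/##., V12:+1/.#./.##/###
[##./##./##.] end (terminal -1, H#3); searched .#./.#./... to 11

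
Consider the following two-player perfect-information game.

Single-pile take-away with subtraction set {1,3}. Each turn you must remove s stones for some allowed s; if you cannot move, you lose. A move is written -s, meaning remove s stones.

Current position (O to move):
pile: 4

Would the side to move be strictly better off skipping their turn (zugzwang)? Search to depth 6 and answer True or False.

zugzwang(4, O) = True

[4] O move#1: -1:-1/3*, -3:-1/1
[3] X move#2: -1:+1/2*, -3:+1/0
[2] O move#3: -1:-1/1*
[1] X move#4: -1:+1/0*
[0] end (terminal -1, O#5); searched 4 to 6
if O skipped the turn, X would face:
~ [4] X move#1: -1:-1/3*, -3:-1/1
~ [3] O move#2: -1:+1/2*, -3:+1/0
~ [2] X move#3: -1:-1/1*
~ [1] O move#4: -1:+1/0*
~ [0] end (terminal -1, X#5); searched 4 to 6
compare (O): move=-1 vs pass=+1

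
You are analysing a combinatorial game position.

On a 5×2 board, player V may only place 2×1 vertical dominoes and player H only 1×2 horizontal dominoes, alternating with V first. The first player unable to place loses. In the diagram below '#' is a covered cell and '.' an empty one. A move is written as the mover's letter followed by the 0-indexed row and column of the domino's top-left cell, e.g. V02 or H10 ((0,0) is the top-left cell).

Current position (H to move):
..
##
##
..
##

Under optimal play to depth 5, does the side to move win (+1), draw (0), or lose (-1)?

ply 1, H at ../##/##/../## | H00=+1→##/##/##/../##*; H30=+1→../##/##/##/##
ply 2: ##/##/##/../## is terminal -1 (V); from ../##/##/../## depth 5

value(../##/##/../##, H) = +1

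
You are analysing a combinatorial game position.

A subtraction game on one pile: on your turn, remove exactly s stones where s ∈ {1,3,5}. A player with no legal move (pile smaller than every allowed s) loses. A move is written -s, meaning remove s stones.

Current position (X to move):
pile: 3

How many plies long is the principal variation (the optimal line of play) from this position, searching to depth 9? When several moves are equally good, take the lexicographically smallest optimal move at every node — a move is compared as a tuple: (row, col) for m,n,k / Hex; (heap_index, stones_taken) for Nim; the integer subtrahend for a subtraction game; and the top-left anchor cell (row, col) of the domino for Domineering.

PV length from [3]: 3 plies

p1 X@[3]: -1[2]+1* -3[0]+1
p2 O@[2]: -1[1]-1*
p3 X@[1]: -1[0]+1*
p4 O@[0] terminal -1; root [3] d9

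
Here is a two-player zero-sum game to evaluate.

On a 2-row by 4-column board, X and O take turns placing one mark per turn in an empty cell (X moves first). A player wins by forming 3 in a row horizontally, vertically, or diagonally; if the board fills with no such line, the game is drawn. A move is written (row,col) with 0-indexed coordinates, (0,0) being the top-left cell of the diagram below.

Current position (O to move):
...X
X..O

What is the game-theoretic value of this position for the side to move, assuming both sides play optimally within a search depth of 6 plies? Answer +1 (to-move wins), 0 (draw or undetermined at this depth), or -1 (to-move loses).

ply 1, O at ...X/X..O | (0,0)=+0→O..X/X..O*; (0,1)=+0→.O.X/X..O; (0,2)=+0→..OX/X..O; (1,1)=+0→...X/XO.O; (1,2)=+0→...X/X.OO
ply 2, X at O..X/X..O | (0,1)=+0→OX.X/X..O*; (0,2)=+0→O.XX/X..O; (1,1)=+0→O..X/XX.O; (1,2)=+0→O..X/X.XO
ply 3, O at OX.X/X..O | (0,2)=+0→OXOX/X..O*; (1,1)=-1→OX.X/XO.O; (1,2)=-1→OX.X/X.OO
ply 4, X at OXOX/X..O | (1,1)=+0→OXOX/XX.O*; (1,2)=+0→OXOX/X.XO
ply 5, O at OXOX/XX.O | (1,2)=+0→OXOX/XXOO*
ply 6: OXOX/XXOO is terminal +0 (X); from ...X/X..O depth 6

value(...X/X..O, O) = 0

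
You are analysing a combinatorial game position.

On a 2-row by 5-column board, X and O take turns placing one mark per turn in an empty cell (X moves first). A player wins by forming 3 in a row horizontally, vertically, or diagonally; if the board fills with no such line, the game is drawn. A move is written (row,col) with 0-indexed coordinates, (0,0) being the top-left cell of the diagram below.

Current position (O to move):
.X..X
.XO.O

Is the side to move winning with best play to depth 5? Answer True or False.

O winning at [.X..X/.XO.O]: True

ply 1, O at .X..X/.XO.O | (0,0)=+0→OX..X/.XO.O; (0,2)=+0→.XO.X/.XO.O; (0,3)=+0→.X.OX/.XO.O; (1,0)=+0→.X..X/OXO.O; (1,3)=+1→.X..X/.XOOO*
ply 2: .X..X/.XOOO is terminal -1 (X); from .X..X/.XO.O depth 5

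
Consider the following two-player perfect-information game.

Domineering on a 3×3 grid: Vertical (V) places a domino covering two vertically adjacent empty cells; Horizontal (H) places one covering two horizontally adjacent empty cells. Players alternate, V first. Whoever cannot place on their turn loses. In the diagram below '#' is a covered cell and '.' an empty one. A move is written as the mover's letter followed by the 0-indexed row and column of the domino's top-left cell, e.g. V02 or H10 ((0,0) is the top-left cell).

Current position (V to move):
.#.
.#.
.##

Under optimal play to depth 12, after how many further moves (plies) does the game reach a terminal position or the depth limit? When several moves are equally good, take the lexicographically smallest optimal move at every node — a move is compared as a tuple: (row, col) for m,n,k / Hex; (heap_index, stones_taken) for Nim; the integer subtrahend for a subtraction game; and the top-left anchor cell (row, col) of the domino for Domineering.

ply 1, V at .#./.#./.## | V00=+1→##./##./.##*; V02=+1→.##/.##/.##; V10=+1→.#./##./###
ply 2: ##./##./.## is terminal -1 (H); from .#./.#./.## depth 12

PV length from [.#./.#./.##]: 1 ply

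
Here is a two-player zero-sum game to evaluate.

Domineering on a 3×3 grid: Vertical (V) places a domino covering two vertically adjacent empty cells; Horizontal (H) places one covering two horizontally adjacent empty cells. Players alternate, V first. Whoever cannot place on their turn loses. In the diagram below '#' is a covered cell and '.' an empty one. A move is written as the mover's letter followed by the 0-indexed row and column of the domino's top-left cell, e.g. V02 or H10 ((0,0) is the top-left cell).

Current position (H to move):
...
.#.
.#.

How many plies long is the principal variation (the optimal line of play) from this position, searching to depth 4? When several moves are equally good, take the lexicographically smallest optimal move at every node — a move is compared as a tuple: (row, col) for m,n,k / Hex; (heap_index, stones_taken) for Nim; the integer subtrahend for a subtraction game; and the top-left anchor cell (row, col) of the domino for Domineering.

[.../.#./.#.] H move#1: H00:-1/##./.#./.#.*, H01:-1/.##/.#./.#.
[##./.#./.#.] V move#2: V02:+1/###/.##/.#.*, V10:+1/##./##./##., V12:+1/##./.##/.##
[###/.##/.#.] end (terminal -1, H#3); searched .../.#./.#. to 4

PV length from [.../.#./.#.]: 2 plies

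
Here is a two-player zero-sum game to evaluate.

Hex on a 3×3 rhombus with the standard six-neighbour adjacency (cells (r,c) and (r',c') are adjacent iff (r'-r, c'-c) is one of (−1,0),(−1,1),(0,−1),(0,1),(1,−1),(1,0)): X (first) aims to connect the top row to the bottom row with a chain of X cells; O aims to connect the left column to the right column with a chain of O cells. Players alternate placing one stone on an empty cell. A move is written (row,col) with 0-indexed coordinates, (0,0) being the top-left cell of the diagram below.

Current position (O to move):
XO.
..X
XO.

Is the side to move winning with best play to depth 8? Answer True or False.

O winning at [XO./..X/XO.]: False

[XO./..X/XO.] O move#1: (0,2):-1/XOO/..X/XO.*, (1,0):-1/XO./O.X/XO., (1,1):-1/XO./.OX/XO., (2,2):-1/XO./..X/XOO
[XOO/..X/XO.] X move#2: (1,0):+1/XOO/X.X/XO.*, (1,1):-1/XOO/.XX/XO., (2,2):-1/XOO/..X/XOX
[XOO/X.X/XO.] end (terminal -1, O#3); searched XO./..X/XO. to 8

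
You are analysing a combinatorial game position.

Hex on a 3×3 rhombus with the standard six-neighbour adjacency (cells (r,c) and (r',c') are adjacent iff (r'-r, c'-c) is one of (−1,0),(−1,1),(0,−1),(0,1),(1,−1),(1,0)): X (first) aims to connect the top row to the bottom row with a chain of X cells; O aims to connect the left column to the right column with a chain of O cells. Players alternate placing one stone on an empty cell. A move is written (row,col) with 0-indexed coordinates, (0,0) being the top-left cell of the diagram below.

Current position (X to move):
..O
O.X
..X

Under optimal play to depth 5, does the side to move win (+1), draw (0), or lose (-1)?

value(..O/O.X/..X, X) = -1

ply 1, X at ..O/O.X/..X | (0,0)=-1→X.O/O.X/..X*; (0,1)=-1→.XO/O.X/..X; (1,1)=-1→..O/OXX/..X; (2,0)=-1→..O/O.X/X.X; (2,1)=-1→..O/O.X/.XX
ply 2, O at X.O/O.X/..X | (0,1)=+1→XOO/O.X/..X*; (1,1)=+1→X.O/OOX/..X; (2,0)=+1→X.O/O.X/O.X; (2,1)=+1→X.O/O.X/.OX
ply 3: XOO/O.X/..X is terminal -1 (X); from ..O/O.X/..X depth 5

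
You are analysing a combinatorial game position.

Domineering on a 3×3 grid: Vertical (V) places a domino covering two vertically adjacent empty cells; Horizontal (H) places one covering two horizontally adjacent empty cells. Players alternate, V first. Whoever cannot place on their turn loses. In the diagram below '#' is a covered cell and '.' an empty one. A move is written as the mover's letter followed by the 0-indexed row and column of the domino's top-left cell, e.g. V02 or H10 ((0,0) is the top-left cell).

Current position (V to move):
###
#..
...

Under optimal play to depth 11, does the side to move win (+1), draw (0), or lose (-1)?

[###/#../...] V move#1: V11:+1/###/##./.#.*, V12:-1/###/#.#/..#
[###/##./.#.] end (terminal -1, H#2); searched ###/#../... to 11

value(###/#../..., V) = +1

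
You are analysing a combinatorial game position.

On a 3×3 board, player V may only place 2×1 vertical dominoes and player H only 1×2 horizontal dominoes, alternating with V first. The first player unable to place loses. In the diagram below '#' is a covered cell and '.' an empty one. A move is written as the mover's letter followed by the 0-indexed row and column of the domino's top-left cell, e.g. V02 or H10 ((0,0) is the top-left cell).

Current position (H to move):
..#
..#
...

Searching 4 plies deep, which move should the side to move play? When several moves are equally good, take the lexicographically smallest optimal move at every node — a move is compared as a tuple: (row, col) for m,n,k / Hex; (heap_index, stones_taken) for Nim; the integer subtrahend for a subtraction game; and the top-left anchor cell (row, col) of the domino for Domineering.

H's best at [..#/..#/...]: H10

ply 1, H at ..#/..#/... | H00=-1→###/..#/...; H10=+1→..#/###/...*; H20=-1→..#/..#/##.; H21=-1→..#/..#/.##
ply 2: ..#/###/... is terminal -1 (V); from ..#/..#/... depth 4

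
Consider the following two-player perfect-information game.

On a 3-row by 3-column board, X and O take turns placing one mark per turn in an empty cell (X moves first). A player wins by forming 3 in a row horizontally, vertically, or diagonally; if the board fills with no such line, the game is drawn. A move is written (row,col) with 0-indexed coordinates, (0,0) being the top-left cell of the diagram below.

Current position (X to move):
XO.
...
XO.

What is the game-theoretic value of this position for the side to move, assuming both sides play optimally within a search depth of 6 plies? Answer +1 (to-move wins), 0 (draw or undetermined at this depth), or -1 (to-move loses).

p1 X@[XO./.../XO.]: (0,2)[XOX/.../XO.]-1 (1,0)[XO./X../XO.]+1* (1,1)[XO./.X./XO.]+1 (1,2)[XO./..X/XO.]-1 (2,2)[XO./.../XOX]-1
p2 O@[XO./X../XO.] terminal -1; root [XO./.../XO.] d6

value(XO./.../XO., X) = +1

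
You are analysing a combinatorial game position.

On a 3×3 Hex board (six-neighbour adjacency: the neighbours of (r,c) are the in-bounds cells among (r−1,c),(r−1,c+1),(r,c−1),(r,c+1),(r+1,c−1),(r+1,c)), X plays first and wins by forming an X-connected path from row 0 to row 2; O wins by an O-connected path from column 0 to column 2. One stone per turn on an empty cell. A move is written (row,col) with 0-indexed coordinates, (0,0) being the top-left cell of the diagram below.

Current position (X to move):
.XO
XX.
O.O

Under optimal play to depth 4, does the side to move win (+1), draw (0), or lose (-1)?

value(.XO/XX./O.O, X) = +1

ply 1, X at .XO/XX./O.O | (0,0)=-1→XXO/XX./O.O; (1,2)=-1→.XO/XXX/O.O; (2,1)=+1→.XO/XX./OXO*
ply 2: .XO/XX./OXO is terminal -1 (O); from .XO/XX./O.O depth 4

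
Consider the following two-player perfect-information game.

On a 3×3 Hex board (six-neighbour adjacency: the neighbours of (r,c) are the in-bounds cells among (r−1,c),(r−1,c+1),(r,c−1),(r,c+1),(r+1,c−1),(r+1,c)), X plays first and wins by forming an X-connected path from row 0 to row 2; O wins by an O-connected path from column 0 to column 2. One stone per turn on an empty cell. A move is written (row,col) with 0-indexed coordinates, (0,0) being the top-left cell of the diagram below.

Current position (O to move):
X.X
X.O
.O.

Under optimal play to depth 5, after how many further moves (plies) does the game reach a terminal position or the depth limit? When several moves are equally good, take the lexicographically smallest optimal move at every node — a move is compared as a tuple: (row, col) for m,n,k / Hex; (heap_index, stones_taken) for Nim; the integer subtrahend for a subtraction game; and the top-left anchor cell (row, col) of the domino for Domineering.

ply 1, O at X.X/X.O/.O. | (0,1)=-1→XOX/X.O/.O.; (1,1)=-1→X.X/XOO/.O.; (2,0)=+1→X.X/X.O/OO.*; (2,2)=-1→X.X/X.O/.OO
ply 2: X.X/X.O/OO. is terminal -1 (X); from X.X/X.O/.O. depth 5

PV length from [X.X/X.O/.O.]: 1 ply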